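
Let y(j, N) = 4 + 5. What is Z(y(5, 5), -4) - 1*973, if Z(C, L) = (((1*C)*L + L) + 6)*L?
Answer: -837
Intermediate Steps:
y(j, N) = 9
Z(C, L) = L*(6 + L + C*L) (Z(C, L) = ((C*L + L) + 6)*L = ((L + C*L) + 6)*L = (6 + L + C*L)*L = L*(6 + L + C*L))
Z(y(5, 5), -4) - 1*973 = -4*(6 - 4 + 9*(-4)) - 1*973 = -4*(6 - 4 - 36) - 973 = -4*(-34) - 973 = 136 - 973 = -837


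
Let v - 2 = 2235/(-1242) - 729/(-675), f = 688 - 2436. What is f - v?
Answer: -18105053/10350 ≈ -1749.3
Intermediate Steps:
f = -1748
v = 13253/10350 (v = 2 + (2235/(-1242) - 729/(-675)) = 2 + (2235*(-1/1242) - 729*(-1/675)) = 2 + (-745/414 + 27/25) = 2 - 7447/10350 = 13253/10350 ≈ 1.2805)
f - v = -1748 - 1*13253/10350 = -1748 - 13253/10350 = -18105053/10350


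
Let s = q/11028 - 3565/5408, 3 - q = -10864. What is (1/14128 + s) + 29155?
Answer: 383841615417263/13165402848 ≈ 29155.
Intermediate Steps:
q = 10867 (q = 3 - 1*(-10864) = 3 + 10864 = 10867)
s = 4863479/14909856 (s = 10867/11028 - 3565/5408 = 4863479/14909856 ≈ 0.32619)
(1/14128 + s) + 29155 = (1/14128 + 4863479/14909856) + 29155 = 4295383823/13165402848 + 29155 = 383841615417263/13165402848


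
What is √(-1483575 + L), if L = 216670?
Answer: I*√1266905 ≈ 1125.6*I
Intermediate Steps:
√(-1483575 + L) = √(-1483575 + 216670) = √(-1266905) = I*√1266905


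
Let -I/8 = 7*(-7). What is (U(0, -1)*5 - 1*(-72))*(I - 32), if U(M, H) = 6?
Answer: 36720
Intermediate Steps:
I = 392 (I = -56*(-7) = -8*(-49) = 392)
(U(0, -1)*5 - 1*(-72))*(I - 32) = (6*5 - 1*(-72))*(392 - 32) = (30 + 72)*360 = 102*360 = 36720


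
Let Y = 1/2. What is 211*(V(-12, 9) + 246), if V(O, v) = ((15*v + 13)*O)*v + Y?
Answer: -6641225/2 ≈ -3.3206e+6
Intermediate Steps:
Y = ½ ≈ 0.50000
V(O, v) = ½ + O*v*(13 + 15*v) (V(O, v) = ((15*v + 13)*O)*v + ½ = ((13 + 15*v)*O)*v + ½ = (O*(13 + 15*v))*v + ½ = O*v*(13 + 15*v) + ½ = ½ + O*v*(13 + 15*v))
211*(V(-12, 9) + 246) = 211*((½ + 13*(-12)*9 + 15*(-12)*9²) + 246) = 211*((½ - 1404 + 15*(-12)*81) + 246) = 211*((½ - 1404 - 14580) + 246) = 211*(-31967/2 + 246) = 211*(-31475/2) = -6641225/2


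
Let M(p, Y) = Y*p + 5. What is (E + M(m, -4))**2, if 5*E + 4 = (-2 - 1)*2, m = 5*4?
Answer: 5929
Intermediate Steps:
m = 20
M(p, Y) = 5 + Y*p
E = -2 (E = -4/5 + ((-2 - 1)*2)/5 = -4/5 + (-3*2)/5 = -4/5 + (1/5)*(-6) = -4/5 - 6/5 = -2)
(E + M(m, -4))**2 = (-2 + (5 - 4*20))**2 = (-2 + (5 - 80))**2 = (-2 - 75)**2 = (-77)**2 = 5929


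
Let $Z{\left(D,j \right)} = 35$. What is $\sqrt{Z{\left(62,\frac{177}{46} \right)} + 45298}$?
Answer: $3 \sqrt{5037} \approx 212.92$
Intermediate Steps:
$\sqrt{Z{\left(62,\frac{177}{46} \right)} + 45298} = \sqrt{35 + 45298} = \sqrt{45333} = 3 \sqrt{5037}$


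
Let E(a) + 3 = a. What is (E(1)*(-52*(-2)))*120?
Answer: -24960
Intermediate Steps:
E(a) = -3 + a
(E(1)*(-52*(-2)))*120 = ((-3 + 1)*(-52*(-2)))*120 = -2*104*120 = -208*120 = -24960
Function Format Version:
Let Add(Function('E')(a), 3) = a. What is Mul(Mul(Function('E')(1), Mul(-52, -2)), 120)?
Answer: -24960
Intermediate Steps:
Function('E')(a) = Add(-3, a)
Mul(Mul(Function('E')(1), Mul(-52, -2)), 120) = Mul(Mul(Add(-3, 1), Mul(-52, -2)), 120) = Mul(Mul(-2, 104), 120) = Mul(-208, 120) = -24960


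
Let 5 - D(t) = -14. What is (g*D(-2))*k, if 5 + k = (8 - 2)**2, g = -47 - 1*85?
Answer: -77748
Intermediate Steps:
D(t) = 19 (D(t) = 5 - 1*(-14) = 5 + 14 = 19)
g = -132 (g = -47 - 85 = -132)
k = 31 (k = -5 + (8 - 2)**2 = -5 + 6**2 = -5 + 36 = 31)
(g*D(-2))*k = -132*19*31 = -2508*31 = -77748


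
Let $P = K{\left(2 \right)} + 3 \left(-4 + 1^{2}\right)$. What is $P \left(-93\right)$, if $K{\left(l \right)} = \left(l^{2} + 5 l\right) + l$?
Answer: $-651$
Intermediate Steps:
$K{\left(l \right)} = l^{2} + 6 l$
$P = 7$ ($P = 2 \left(6 + 2\right) + 3 \left(-4 + 1^{2}\right) = 2 \cdot 8 + 3 \left(-4 + 1\right) = 16 + 3 \left(-3\right) = 16 - 9 = 7$)
$P \left(-93\right) = 7 \left(-93\right) = -651$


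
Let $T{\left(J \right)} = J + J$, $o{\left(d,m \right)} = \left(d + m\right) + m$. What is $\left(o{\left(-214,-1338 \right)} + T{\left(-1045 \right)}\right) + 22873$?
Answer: $17893$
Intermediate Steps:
$o{\left(d,m \right)} = d + 2 m$
$T{\left(J \right)} = 2 J$
$\left(o{\left(-214,-1338 \right)} + T{\left(-1045 \right)}\right) + 22873 = \left(\left(-214 + 2 \left(-1338\right)\right) + 2 \left(-1045\right)\right) + 22873 = \left(\left(-214 - 2676\right) - 2090\right) + 22873 = \left(-2890 - 2090\right) + 22873 = -4980 + 22873 = 17893$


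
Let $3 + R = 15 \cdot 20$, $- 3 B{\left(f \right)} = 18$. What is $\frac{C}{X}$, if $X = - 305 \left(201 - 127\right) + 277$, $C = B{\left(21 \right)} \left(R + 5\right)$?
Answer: $\frac{604}{7431} \approx 0.081281$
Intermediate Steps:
$B{\left(f \right)} = -6$ ($B{\left(f \right)} = \left(- \frac{1}{3}\right) 18 = -6$)
$R = 297$ ($R = -3 + 15 \cdot 20 = -3 + 300 = 297$)
$C = -1812$ ($C = - 6 \left(297 + 5\right) = \left(-6\right) 302 = -1812$)
$X = -22293$ ($X = - 305 \left(201 - 127\right) + 277 = \left(-305\right) 74 + 277 = -22570 + 277 = -22293$)
$\frac{C}{X} = - \frac{1812}{-22293} = \left(-1812\right) \left(- \frac{1}{22293}\right) = \frac{604}{7431}$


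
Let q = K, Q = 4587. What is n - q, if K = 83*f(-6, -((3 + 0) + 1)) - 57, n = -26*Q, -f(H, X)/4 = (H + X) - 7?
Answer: -124849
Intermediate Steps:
f(H, X) = 28 - 4*H - 4*X (f(H, X) = -4*((H + X) - 7) = -4*(-7 + H + X) = 28 - 4*H - 4*X)
n = -119262 (n = -26*4587 = -119262)
K = 5587 (K = 83*(28 - 4*(-6) - (-4)*((3 + 0) + 1)) - 57 = 83*(28 + 24 - (-4)*(3 + 1)) - 57 = 83*(28 + 24 - (-4)*4) - 57 = 83*(28 + 24 - 4*(-4)) - 57 = 83*(28 + 24 + 16) - 57 = 83*68 - 57 = 5644 - 57 = 5587)
q = 5587
n - q = -119262 - 1*5587 = -119262 - 5587 = -124849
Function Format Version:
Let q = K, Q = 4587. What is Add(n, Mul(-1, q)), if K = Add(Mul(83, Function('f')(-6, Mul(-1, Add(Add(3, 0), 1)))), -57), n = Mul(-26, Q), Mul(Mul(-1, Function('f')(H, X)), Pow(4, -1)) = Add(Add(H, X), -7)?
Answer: -124849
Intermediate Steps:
Function('f')(H, X) = Add(28, Mul(-4, H), Mul(-4, X)) (Function('f')(H, X) = Mul(-4, Add(Add(H, X), -7)) = Mul(-4, Add(-7, H, X)) = Add(28, Mul(-4, H), Mul(-4, X)))
n = -119262 (n = Mul(-26, 4587) = -119262)
K = 5587 (K = Add(Mul(83, Add(28, Mul(-4, -6), Mul(-4, Mul(-1, Add(Add(3, 0), 1))))), -57) = Add(Mul(83, Add(28, 24, Mul(-4, Mul(-1, Add(3, 1))))), -57) = Add(Mul(83, Add(28, 24, Mul(-4, Mul(-1, 4)))), -57) = Add(Mul(83, Add(28, 24, Mul(-4, -4))), -57) = Add(Mul(83, Add(28, 24, 16)), -57) = Add(Mul(83, 68), -57) = Add(5644, -57) = 5587)
q = 5587
Add(n, Mul(-1, q)) = Add(-119262, Mul(-1, 5587)) = Add(-119262, -5587) = -124849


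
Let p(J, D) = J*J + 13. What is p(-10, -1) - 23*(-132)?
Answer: 3149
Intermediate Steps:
p(J, D) = 13 + J² (p(J, D) = J² + 13 = 13 + J²)
p(-10, -1) - 23*(-132) = (13 + (-10)²) - 23*(-132) = (13 + 100) + 3036 = 113 + 3036 = 3149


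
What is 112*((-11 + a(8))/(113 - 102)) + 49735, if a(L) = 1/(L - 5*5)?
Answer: 9279389/187 ≈ 49622.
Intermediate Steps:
a(L) = 1/(-25 + L) (a(L) = 1/(L - 25) = 1/(-25 + L))
112*((-11 + a(8))/(113 - 102)) + 49735 = 112*((-11 + 1/(-25 + 8))/(113 - 102)) + 49735 = 112*((-11 + 1/(-17))/11) + 49735 = 112*((-11 - 1/17)*(1/11)) + 49735 = 112*(-188/17*1/11) + 49735 = 112*(-188/187) + 49735 = -21056/187 + 49735 = 9279389/187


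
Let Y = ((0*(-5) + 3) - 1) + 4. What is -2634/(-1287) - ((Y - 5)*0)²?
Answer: 878/429 ≈ 2.0466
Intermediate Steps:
Y = 6 (Y = ((0 + 3) - 1) + 4 = (3 - 1) + 4 = 2 + 4 = 6)
-2634/(-1287) - ((Y - 5)*0)² = -2634/(-1287) - ((6 - 5)*0)² = -2634*(-1/1287) - (1*0)² = 878/429 - 1*0² = 878/429 - 1*0 = 878/429 + 0 = 878/429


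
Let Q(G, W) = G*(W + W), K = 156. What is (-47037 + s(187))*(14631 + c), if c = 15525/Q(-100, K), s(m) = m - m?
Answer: -286280775693/416 ≈ -6.8818e+8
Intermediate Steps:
Q(G, W) = 2*G*W (Q(G, W) = G*(2*W) = 2*G*W)
s(m) = 0
c = -207/416 (c = 15525/((2*(-100)*156)) = 15525/(-31200) = 15525*(-1/31200) = -207/416 ≈ -0.49760)
(-47037 + s(187))*(14631 + c) = (-47037 + 0)*(14631 - 207/416) = -47037*6086289/416 = -286280775693/416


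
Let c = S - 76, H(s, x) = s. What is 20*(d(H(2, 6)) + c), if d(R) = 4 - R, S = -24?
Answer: -1960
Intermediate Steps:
c = -100 (c = -24 - 76 = -100)
20*(d(H(2, 6)) + c) = 20*((4 - 1*2) - 100) = 20*((4 - 2) - 100) = 20*(2 - 100) = 20*(-98) = -1960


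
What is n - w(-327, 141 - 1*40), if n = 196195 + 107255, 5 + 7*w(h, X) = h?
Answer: 2124482/7 ≈ 3.0350e+5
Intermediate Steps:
w(h, X) = -5/7 + h/7
n = 303450
n - w(-327, 141 - 1*40) = 303450 - (-5/7 + (1/7)*(-327)) = 303450 - (-5/7 - 327/7) = 303450 - 1*(-332/7) = 303450 + 332/7 = 2124482/7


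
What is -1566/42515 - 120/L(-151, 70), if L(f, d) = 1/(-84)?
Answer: 428549634/42515 ≈ 10080.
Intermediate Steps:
L(f, d) = -1/84
-1566/42515 - 120/L(-151, 70) = -1566/42515 - 120/(-1/84) = -1566*1/42515 - 120*(-84) = -1566/42515 + 10080 = 428549634/42515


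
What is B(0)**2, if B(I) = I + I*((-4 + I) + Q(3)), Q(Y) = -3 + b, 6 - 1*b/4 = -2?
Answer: 0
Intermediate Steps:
b = 32 (b = 24 - 4*(-2) = 24 + 8 = 32)
Q(Y) = 29 (Q(Y) = -3 + 32 = 29)
B(I) = I + I*(25 + I) (B(I) = I + I*((-4 + I) + 29) = I + I*(25 + I))
B(0)**2 = (0*(26 + 0))**2 = (0*26)**2 = 0**2 = 0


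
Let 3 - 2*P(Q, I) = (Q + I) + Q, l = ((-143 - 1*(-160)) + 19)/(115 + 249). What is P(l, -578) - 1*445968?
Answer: -81113323/182 ≈ -4.4568e+5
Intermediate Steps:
l = 9/91 (l = ((-143 + 160) + 19)/364 = (17 + 19)*(1/364) = 36*(1/364) = 9/91 ≈ 0.098901)
P(Q, I) = 3/2 - Q - I/2 (P(Q, I) = 3/2 - ((Q + I) + Q)/2 = 3/2 - ((I + Q) + Q)/2 = 3/2 - (I + 2*Q)/2 = 3/2 + (-Q - I/2) = 3/2 - Q - I/2)
P(l, -578) - 1*445968 = (3/2 - 1*9/91 - 1/2*(-578)) - 1*445968 = (3/2 - 9/91 + 289) - 445968 = 52853/182 - 445968 = -81113323/182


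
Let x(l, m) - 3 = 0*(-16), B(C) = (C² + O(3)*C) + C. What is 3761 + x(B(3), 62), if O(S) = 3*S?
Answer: 3764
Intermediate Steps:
B(C) = C² + 10*C (B(C) = (C² + (3*3)*C) + C = (C² + 9*C) + C = C² + 10*C)
x(l, m) = 3 (x(l, m) = 3 + 0*(-16) = 3 + 0 = 3)
3761 + x(B(3), 62) = 3761 + 3 = 3764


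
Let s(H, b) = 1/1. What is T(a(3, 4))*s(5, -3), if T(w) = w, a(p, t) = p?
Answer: 3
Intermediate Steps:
s(H, b) = 1
T(a(3, 4))*s(5, -3) = 3*1 = 3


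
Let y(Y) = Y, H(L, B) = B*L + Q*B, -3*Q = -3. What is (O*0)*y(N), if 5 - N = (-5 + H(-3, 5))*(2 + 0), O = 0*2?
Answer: 0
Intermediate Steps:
Q = 1 (Q = -⅓*(-3) = 1)
H(L, B) = B + B*L (H(L, B) = B*L + 1*B = B*L + B = B + B*L)
O = 0
N = 35 (N = 5 - (-5 + 5*(1 - 3))*(2 + 0) = 5 - (-5 + 5*(-2))*2 = 5 - (-5 - 10)*2 = 5 - (-15)*2 = 5 - 1*(-30) = 5 + 30 = 35)
(O*0)*y(N) = (0*0)*35 = 0*35 = 0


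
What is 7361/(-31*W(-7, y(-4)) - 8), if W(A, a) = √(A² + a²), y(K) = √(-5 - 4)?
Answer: 7361/4797 - 228191*√10/19188 ≈ -36.073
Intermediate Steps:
y(K) = 3*I (y(K) = √(-9) = 3*I)
7361/(-31*W(-7, y(-4)) - 8) = 7361/(-31*√((-7)² + (3*I)²) - 8) = 7361/(-31*√(49 - 9) - 8) = 7361/(-62*√10 - 8) = 7361/(-8 - 62*√10)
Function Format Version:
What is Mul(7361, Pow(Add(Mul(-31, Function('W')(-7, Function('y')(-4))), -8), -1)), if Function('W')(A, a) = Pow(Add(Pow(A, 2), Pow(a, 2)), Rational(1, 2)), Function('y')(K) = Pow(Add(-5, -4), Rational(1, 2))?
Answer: Add(Rational(7361, 4797), Mul(Rational(-228191, 19188), Pow(10, Rational(1, 2)))) ≈ -36.073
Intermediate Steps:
Function('y')(K) = Mul(3, I) (Function('y')(K) = Pow(-9, Rational(1, 2)) = Mul(3, I))
Mul(7361, Pow(Add(Mul(-31, Function('W')(-7, Function('y')(-4))), -8), -1)) = Mul(7361, Pow(Add(Mul(-31, Pow(Add(Pow(-7, 2), Pow(Mul(3, I), 2)), Rational(1, 2))), -8), -1)) = Mul(7361, Pow(Add(Mul(-31, Pow(Add(49, -9), Rational(1, 2))), -8), -1)) = Mul(7361, Pow(Add(Mul(-31, Pow(40, Rational(1, 2))), -8), -1)) = Mul(7361, Pow(Add(Mul(-31, Mul(2, Pow(10, Rational(1, 2)))), -8), -1)) = Mul(7361, Pow(Add(Mul(-62, Pow(10, Rational(1, 2))), -8), -1)) = Mul(7361, Pow(Add(-8, Mul(-62, Pow(10, Rational(1, 2)))), -1))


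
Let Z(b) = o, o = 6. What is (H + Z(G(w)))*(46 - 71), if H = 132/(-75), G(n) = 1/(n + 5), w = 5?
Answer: -106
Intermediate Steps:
G(n) = 1/(5 + n)
Z(b) = 6
H = -44/25 (H = 132*(-1/75) = -44/25 ≈ -1.7600)
(H + Z(G(w)))*(46 - 71) = (-44/25 + 6)*(46 - 71) = (106/25)*(-25) = -106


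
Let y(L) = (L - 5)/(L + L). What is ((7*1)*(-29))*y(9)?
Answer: -406/9 ≈ -45.111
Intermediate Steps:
y(L) = (-5 + L)/(2*L) (y(L) = (-5 + L)/((2*L)) = (-5 + L)*(1/(2*L)) = (-5 + L)/(2*L))
((7*1)*(-29))*y(9) = ((7*1)*(-29))*((1/2)*(-5 + 9)/9) = (7*(-29))*((1/2)*(1/9)*4) = -203*2/9 = -406/9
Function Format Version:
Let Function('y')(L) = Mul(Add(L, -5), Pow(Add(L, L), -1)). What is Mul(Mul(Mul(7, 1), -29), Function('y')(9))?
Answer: Rational(-406, 9) ≈ -45.111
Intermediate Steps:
Function('y')(L) = Mul(Rational(1, 2), Pow(L, -1), Add(-5, L)) (Function('y')(L) = Mul(Add(-5, L), Pow(Mul(2, L), -1)) = Mul(Add(-5, L), Mul(Rational(1, 2), Pow(L, -1))) = Mul(Rational(1, 2), Pow(L, -1), Add(-5, L)))
Mul(Mul(Mul(7, 1), -29), Function('y')(9)) = Mul(Mul(Mul(7, 1), -29), Mul(Rational(1, 2), Pow(9, -1), Add(-5, 9))) = Mul(Mul(7, -29), Mul(Rational(1, 2), Rational(1, 9), 4)) = Mul(-203, Rational(2, 9)) = Rational(-406, 9)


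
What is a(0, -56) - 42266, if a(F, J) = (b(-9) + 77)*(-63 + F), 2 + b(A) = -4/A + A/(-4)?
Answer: -188643/4 ≈ -47161.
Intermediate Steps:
b(A) = -2 - 4/A - A/4 (b(A) = -2 + (-4/A + A/(-4)) = -2 + (-4/A + A*(-¼)) = -2 + (-4/A - A/4) = -2 - 4/A - A/4)
a(F, J) = -19579/4 + 2797*F/36 (a(F, J) = ((-2 - 4/(-9) - ¼*(-9)) + 77)*(-63 + F) = ((-2 - 4*(-⅑) + 9/4) + 77)*(-63 + F) = ((-2 + 4/9 + 9/4) + 77)*(-63 + F) = (25/36 + 77)*(-63 + F) = 2797*(-63 + F)/36 = -19579/4 + 2797*F/36)
a(0, -56) - 42266 = (-19579/4 + (2797/36)*0) - 42266 = (-19579/4 + 0) - 42266 = -19579/4 - 42266 = -188643/4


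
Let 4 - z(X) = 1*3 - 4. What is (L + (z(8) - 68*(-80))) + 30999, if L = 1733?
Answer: 38177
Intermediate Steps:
z(X) = 5 (z(X) = 4 - (1*3 - 4) = 4 - (3 - 4) = 4 - 1*(-1) = 4 + 1 = 5)
(L + (z(8) - 68*(-80))) + 30999 = (1733 + (5 - 68*(-80))) + 30999 = (1733 + (5 + 5440)) + 30999 = (1733 + 5445) + 30999 = 7178 + 30999 = 38177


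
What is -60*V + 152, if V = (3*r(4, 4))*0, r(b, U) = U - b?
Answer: 152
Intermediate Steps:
V = 0 (V = (3*(4 - 1*4))*0 = (3*(4 - 4))*0 = (3*0)*0 = 0*0 = 0)
-60*V + 152 = -60*0 + 152 = 0 + 152 = 152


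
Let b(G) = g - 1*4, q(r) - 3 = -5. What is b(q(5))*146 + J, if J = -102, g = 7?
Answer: 336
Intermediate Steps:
q(r) = -2 (q(r) = 3 - 5 = -2)
b(G) = 3 (b(G) = 7 - 1*4 = 7 - 4 = 3)
b(q(5))*146 + J = 3*146 - 102 = 438 - 102 = 336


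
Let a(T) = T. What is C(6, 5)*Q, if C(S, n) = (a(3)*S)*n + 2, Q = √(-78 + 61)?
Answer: 92*I*√17 ≈ 379.33*I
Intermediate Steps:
Q = I*√17 (Q = √(-17) = I*√17 ≈ 4.1231*I)
C(S, n) = 2 + 3*S*n (C(S, n) = (3*S)*n + 2 = 3*S*n + 2 = 2 + 3*S*n)
C(6, 5)*Q = (2 + 3*6*5)*(I*√17) = (2 + 90)*(I*√17) = 92*(I*√17) = 92*I*√17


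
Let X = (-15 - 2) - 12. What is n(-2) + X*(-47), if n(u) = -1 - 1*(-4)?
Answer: 1366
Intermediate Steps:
n(u) = 3 (n(u) = -1 + 4 = 3)
X = -29 (X = -17 - 12 = -29)
n(-2) + X*(-47) = 3 - 29*(-47) = 3 + 1363 = 1366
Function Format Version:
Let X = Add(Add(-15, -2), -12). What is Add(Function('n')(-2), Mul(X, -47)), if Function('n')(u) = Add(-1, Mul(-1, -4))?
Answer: 1366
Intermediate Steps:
Function('n')(u) = 3 (Function('n')(u) = Add(-1, 4) = 3)
X = -29 (X = Add(-17, -12) = -29)
Add(Function('n')(-2), Mul(X, -47)) = Add(3, Mul(-29, -47)) = Add(3, 1363) = 1366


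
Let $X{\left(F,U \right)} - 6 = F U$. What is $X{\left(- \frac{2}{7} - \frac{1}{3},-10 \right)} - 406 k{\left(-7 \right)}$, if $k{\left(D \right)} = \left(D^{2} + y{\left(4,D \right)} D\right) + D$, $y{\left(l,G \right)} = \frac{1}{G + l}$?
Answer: $- \frac{125910}{7} \approx -17987.0$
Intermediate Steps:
$k{\left(D \right)} = D + D^{2} + \frac{D}{4 + D}$ ($k{\left(D \right)} = \left(D^{2} + \frac{D}{D + 4}\right) + D = \left(D^{2} + \frac{D}{4 + D}\right) + D = D + D^{2} + \frac{D}{4 + D}$)
$X{\left(F,U \right)} = 6 + F U$
$X{\left(- \frac{2}{7} - \frac{1}{3},-10 \right)} - 406 k{\left(-7 \right)} = \left(6 + \left(- \frac{2}{7} - \frac{1}{3}\right) \left(-10\right)\right) - 406 \left(- \frac{7 \left(1 + \left(1 - 7\right) \left(4 - 7\right)\right)}{4 - 7}\right) = \left(6 + \left(\left(-2\right) \frac{1}{7} - \frac{1}{3}\right) \left(-10\right)\right) - 406 \left(- \frac{7 \left(1 - -18\right)}{-3}\right) = \left(6 + \left(- \frac{2}{7} - \frac{1}{3}\right) \left(-10\right)\right) - 406 \left(\left(-7\right) \left(- \frac{1}{3}\right) \left(1 + 18\right)\right) = \left(6 - - \frac{130}{21}\right) - 406 \left(\left(-7\right) \left(- \frac{1}{3}\right) 19\right) = \left(6 + \frac{130}{21}\right) - \frac{53998}{3} = \frac{256}{21} - \frac{53998}{3} = - \frac{125910}{7}$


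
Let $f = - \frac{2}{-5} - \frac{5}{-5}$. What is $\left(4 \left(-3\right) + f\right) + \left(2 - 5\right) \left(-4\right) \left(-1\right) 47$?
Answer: $- \frac{2873}{5} \approx -574.6$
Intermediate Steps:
$f = \frac{7}{5}$ ($f = \left(-2\right) \left(- \frac{1}{5}\right) - -1 = \frac{2}{5} + 1 = \frac{7}{5} \approx 1.4$)
$\left(4 \left(-3\right) + f\right) + \left(2 - 5\right) \left(-4\right) \left(-1\right) 47 = \left(4 \left(-3\right) + \frac{7}{5}\right) + \left(2 - 5\right) \left(-4\right) \left(-1\right) 47 = \left(-12 + \frac{7}{5}\right) + \left(-3\right) \left(-4\right) \left(-1\right) 47 = - \frac{53}{5} + 12 \left(-1\right) 47 = - \frac{53}{5} - 564 = - \frac{2873}{5}$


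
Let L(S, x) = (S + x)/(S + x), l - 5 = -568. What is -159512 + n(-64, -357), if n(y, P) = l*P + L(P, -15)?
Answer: 41480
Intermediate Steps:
l = -563 (l = 5 - 568 = -563)
L(S, x) = 1
n(y, P) = 1 - 563*P (n(y, P) = -563*P + 1 = 1 - 563*P)
-159512 + n(-64, -357) = -159512 + (1 - 563*(-357)) = -159512 + (1 + 200991) = -159512 + 200992 = 41480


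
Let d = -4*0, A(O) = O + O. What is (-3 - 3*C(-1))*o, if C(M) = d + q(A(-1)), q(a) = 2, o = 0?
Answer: 0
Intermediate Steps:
A(O) = 2*O
d = 0
C(M) = 2 (C(M) = 0 + 2 = 2)
(-3 - 3*C(-1))*o = (-3 - 3*2)*0 = (-3 - 6)*0 = -9*0 = 0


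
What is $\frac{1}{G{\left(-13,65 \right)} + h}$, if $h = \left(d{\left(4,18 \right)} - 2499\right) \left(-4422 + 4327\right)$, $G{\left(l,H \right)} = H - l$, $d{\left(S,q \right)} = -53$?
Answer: $\frac{1}{242518} \approx 4.1234 \cdot 10^{-6}$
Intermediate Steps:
$h = 242440$ ($h = \left(-53 - 2499\right) \left(-4422 + 4327\right) = \left(-2552\right) \left(-95\right) = 242440$)
$\frac{1}{G{\left(-13,65 \right)} + h} = \frac{1}{\left(65 - -13\right) + 242440} = \frac{1}{\left(65 + 13\right) + 242440} = \frac{1}{78 + 242440} = \frac{1}{242518}$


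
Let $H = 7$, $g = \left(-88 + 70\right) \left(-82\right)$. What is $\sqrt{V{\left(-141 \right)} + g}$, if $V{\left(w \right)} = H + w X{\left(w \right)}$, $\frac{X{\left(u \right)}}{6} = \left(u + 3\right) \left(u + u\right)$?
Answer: $i \sqrt{32921453} \approx 5737.7 i$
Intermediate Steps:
$g = 1476$ ($g = \left(-18\right) \left(-82\right) = 1476$)
$X{\left(u \right)} = 12 u \left(3 + u\right)$ ($X{\left(u \right)} = 6 \left(u + 3\right) \left(u + u\right) = 6 \left(3 + u\right) 2 u = 6 \cdot 2 u \left(3 + u\right) = 12 u \left(3 + u\right)$)
$V{\left(w \right)} = 7 + 12 w^{2} \left(3 + w\right)$ ($V{\left(w \right)} = 7 + w 12 w \left(3 + w\right) = 7 + 12 w^{2} \left(3 + w\right)$)
$\sqrt{V{\left(-141 \right)} + g} = \sqrt{\left(7 + 12 \left(-141\right)^{2} \left(3 - 141\right)\right) + 1476} = \sqrt{\left(7 + 12 \cdot 19881 \left(-138\right)\right) + 1476} = \sqrt{\left(7 - 32922936\right) + 1476} = \sqrt{-32922929 + 1476} = \sqrt{-32921453} = i \sqrt{32921453}$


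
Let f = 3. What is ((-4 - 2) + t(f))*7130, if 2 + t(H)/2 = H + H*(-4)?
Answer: -199640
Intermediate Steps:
t(H) = -4 - 6*H (t(H) = -4 + 2*(H + H*(-4)) = -4 + 2*(H - 4*H) = -4 + 2*(-3*H) = -4 - 6*H)
((-4 - 2) + t(f))*7130 = ((-4 - 2) + (-4 - 6*3))*7130 = (-6 + (-4 - 18))*7130 = (-6 - 22)*7130 = -28*7130 = -199640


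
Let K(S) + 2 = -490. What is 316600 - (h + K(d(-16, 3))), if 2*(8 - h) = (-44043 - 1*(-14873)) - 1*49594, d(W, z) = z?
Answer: 277702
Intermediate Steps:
K(S) = -492 (K(S) = -2 - 490 = -492)
h = 39390 (h = 8 - ((-44043 - 1*(-14873)) - 1*49594)/2 = 8 - ((-44043 + 14873) - 49594)/2 = 8 - (-29170 - 49594)/2 = 8 - ½*(-78764) = 8 + 39382 = 39390)
316600 - (h + K(d(-16, 3))) = 316600 - (39390 - 492) = 316600 - 1*38898 = 316600 - 38898 = 277702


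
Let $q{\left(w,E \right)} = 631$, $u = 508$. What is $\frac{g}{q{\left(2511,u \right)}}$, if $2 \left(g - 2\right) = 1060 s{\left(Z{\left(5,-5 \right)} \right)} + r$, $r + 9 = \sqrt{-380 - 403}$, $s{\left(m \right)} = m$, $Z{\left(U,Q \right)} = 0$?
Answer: $- \frac{5}{1262} + \frac{3 i \sqrt{87}}{1262} \approx -0.003962 + 0.022173 i$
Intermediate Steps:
$r = -9 + 3 i \sqrt{87}$ ($r = -9 + \sqrt{-380 - 403} = -9 + \sqrt{-783} = -9 + 3 i \sqrt{87} \approx -9.0 + 27.982 i$)
$g = - \frac{5}{2} + \frac{3 i \sqrt{87}}{2}$ ($g = 2 + \frac{1060 \cdot 0 - \left(9 - 3 i \sqrt{87}\right)}{2} = 2 + \frac{0 - \left(9 - 3 i \sqrt{87}\right)}{2} = 2 + \frac{-9 + 3 i \sqrt{87}}{2} = 2 - \left(\frac{9}{2} - \frac{3 i \sqrt{87}}{2}\right) = - \frac{5}{2} + \frac{3 i \sqrt{87}}{2} \approx -2.5 + 13.991 i$)
$\frac{g}{q{\left(2511,u \right)}} = \frac{- \frac{5}{2} + \frac{3 i \sqrt{87}}{2}}{631} = \left(- \frac{5}{2} + \frac{3 i \sqrt{87}}{2}\right) \frac{1}{631} = - \frac{5}{1262} + \frac{3 i \sqrt{87}}{1262}$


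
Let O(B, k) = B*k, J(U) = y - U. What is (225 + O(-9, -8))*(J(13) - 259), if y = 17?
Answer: -75735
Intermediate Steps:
J(U) = 17 - U
(225 + O(-9, -8))*(J(13) - 259) = (225 - 9*(-8))*((17 - 1*13) - 259) = (225 + 72)*((17 - 13) - 259) = 297*(4 - 259) = 297*(-255) = -75735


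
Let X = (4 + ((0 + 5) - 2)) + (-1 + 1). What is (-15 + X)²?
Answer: 64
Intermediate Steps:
X = 7 (X = (4 + (5 - 2)) + 0 = (4 + 3) + 0 = 7 + 0 = 7)
(-15 + X)² = (-15 + 7)² = (-8)² = 64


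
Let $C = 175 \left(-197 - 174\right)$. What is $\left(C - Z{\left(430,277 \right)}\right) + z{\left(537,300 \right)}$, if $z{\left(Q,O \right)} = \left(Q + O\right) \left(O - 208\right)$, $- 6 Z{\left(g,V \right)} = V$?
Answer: $\frac{72751}{6} \approx 12125.0$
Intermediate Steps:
$Z{\left(g,V \right)} = - \frac{V}{6}$
$z{\left(Q,O \right)} = \left(-208 + O\right) \left(O + Q\right)$ ($z{\left(Q,O \right)} = \left(O + Q\right) \left(-208 + O\right) = \left(-208 + O\right) \left(O + Q\right)$)
$C = -64925$ ($C = 175 \left(-371\right) = -64925$)
$\left(C - Z{\left(430,277 \right)}\right) + z{\left(537,300 \right)} = \left(-64925 - \left(- \frac{1}{6}\right) 277\right) + \left(300^{2} - 62400 - 111696 + 300 \cdot 537\right) = \left(-64925 - - \frac{277}{6}\right) + \left(90000 - 62400 - 111696 + 161100\right) = \left(-64925 + \frac{277}{6}\right) + 77004 = - \frac{389273}{6} + 77004 = \frac{72751}{6}$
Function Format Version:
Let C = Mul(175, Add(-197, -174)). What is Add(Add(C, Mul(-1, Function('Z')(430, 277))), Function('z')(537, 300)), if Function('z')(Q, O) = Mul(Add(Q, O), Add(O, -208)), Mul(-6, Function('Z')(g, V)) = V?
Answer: Rational(72751, 6) ≈ 12125.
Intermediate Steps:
Function('Z')(g, V) = Mul(Rational(-1, 6), V)
Function('z')(Q, O) = Mul(Add(-208, O), Add(O, Q)) (Function('z')(Q, O) = Mul(Add(O, Q), Add(-208, O)) = Mul(Add(-208, O), Add(O, Q)))
C = -64925 (C = Mul(175, -371) = -64925)
Add(Add(C, Mul(-1, Function('Z')(430, 277))), Function('z')(537, 300)) = Add(Add(-64925, Mul(-1, Mul(Rational(-1, 6), 277))), Add(Pow(300, 2), Mul(-208, 300), Mul(-208, 537), Mul(300, 537))) = Add(Add(-64925, Mul(-1, Rational(-277, 6))), Add(90000, -62400, -111696, 161100)) = Add(Add(-64925, Rational(277, 6)), 77004) = Add(Rational(-389273, 6), 77004) = Rational(72751, 6)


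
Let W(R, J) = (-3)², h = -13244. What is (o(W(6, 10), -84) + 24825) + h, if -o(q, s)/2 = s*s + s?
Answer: -2363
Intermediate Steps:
W(R, J) = 9
o(q, s) = -2*s - 2*s² (o(q, s) = -2*(s*s + s) = -2*(s² + s) = -2*(s + s²) = -2*s - 2*s²)
(o(W(6, 10), -84) + 24825) + h = (-2*(-84)*(1 - 84) + 24825) - 13244 = (-2*(-84)*(-83) + 24825) - 13244 = (-13944 + 24825) - 13244 = 10881 - 13244 = -2363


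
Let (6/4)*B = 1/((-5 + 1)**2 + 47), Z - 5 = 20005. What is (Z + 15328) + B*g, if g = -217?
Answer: 954064/27 ≈ 35336.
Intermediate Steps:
Z = 20010 (Z = 5 + 20005 = 20010)
B = 2/189 (B = 2/(3*((-5 + 1)**2 + 47)) = 2/(3*((-4)**2 + 47)) = 2/(3*(16 + 47)) = (2/3)/63 = (2/3)*(1/63) = 2/189 ≈ 0.010582)
(Z + 15328) + B*g = (20010 + 15328) + (2/189)*(-217) = 35338 - 62/27 = 954064/27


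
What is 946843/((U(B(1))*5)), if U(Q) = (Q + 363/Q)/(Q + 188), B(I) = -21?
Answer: -1106859467/1340 ≈ -8.2601e+5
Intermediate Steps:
U(Q) = (Q + 363/Q)/(188 + Q)
946843/((U(B(1))*5)) = 946843/((((363 + (-21)**2)/((-21)*(188 - 21)))*5)) = 946843/((-1/21*(363 + 441)/167*5)) = 946843/((-1/21*1/167*804*5)) = 946843/((-268/1169*5)) = 946843/(-1340/1169) = 946843*(-1169/1340) = -1106859467/1340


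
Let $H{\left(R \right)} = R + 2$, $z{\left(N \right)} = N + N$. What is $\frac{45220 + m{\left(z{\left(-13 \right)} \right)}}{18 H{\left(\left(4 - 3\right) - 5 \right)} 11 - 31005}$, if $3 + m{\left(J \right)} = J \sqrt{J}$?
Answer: $- \frac{45217}{31401} + \frac{26 i \sqrt{26}}{31401} \approx -1.44 + 0.004222 i$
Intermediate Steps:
$z{\left(N \right)} = 2 N$
$H{\left(R \right)} = 2 + R$
$m{\left(J \right)} = -3 + J^{\frac{3}{2}}$ ($m{\left(J \right)} = -3 + J \sqrt{J} = -3 + J^{\frac{3}{2}}$)
$\frac{45220 + m{\left(z{\left(-13 \right)} \right)}}{18 H{\left(\left(4 - 3\right) - 5 \right)} 11 - 31005} = \frac{45220 - \left(3 - \left(2 \left(-13\right)\right)^{\frac{3}{2}}\right)}{18 \left(2 + \left(\left(4 - 3\right) - 5\right)\right) 11 - 31005} = \frac{45220 - \left(3 - \left(-26\right)^{\frac{3}{2}}\right)}{18 \left(2 + \left(1 - 5\right)\right) 11 - 31005} = \frac{45220 - \left(3 + 26 i \sqrt{26}\right)}{18 \left(2 - 4\right) 11 - 31005} = \frac{45217 - 26 i \sqrt{26}}{18 \left(-2\right) 11 - 31005} = \frac{45217 - 26 i \sqrt{26}}{\left(-36\right) 11 - 31005} = \frac{45217 - 26 i \sqrt{26}}{-396 - 31005} = \frac{45217 - 26 i \sqrt{26}}{-31401} = \left(45217 - 26 i \sqrt{26}\right) \left(- \frac{1}{31401}\right) = - \frac{45217}{31401} + \frac{26 i \sqrt{26}}{31401}$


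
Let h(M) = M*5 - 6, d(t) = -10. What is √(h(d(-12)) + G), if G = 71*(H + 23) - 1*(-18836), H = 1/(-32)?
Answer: √1306290/8 ≈ 142.87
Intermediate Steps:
H = -1/32 ≈ -0.031250
h(M) = -6 + 5*M (h(M) = 5*M - 6 = -6 + 5*M)
G = 654937/32 (G = 71*(-1/32 + 23) - 1*(-18836) = 71*(735/32) + 18836 = 52185/32 + 18836 = 654937/32 ≈ 20467.)
√(h(d(-12)) + G) = √((-6 + 5*(-10)) + 654937/32) = √((-6 - 50) + 654937/32) = √(-56 + 654937/32) = √(653145/32) = √1306290/8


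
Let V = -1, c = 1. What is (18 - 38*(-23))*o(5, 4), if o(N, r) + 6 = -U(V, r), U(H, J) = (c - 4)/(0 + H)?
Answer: -8028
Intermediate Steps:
U(H, J) = -3/H (U(H, J) = (1 - 4)/(0 + H) = -3/H)
o(N, r) = -9 (o(N, r) = -6 - (-3)/(-1) = -6 - (-3)*(-1) = -6 - 1*3 = -6 - 3 = -9)
(18 - 38*(-23))*o(5, 4) = (18 - 38*(-23))*(-9) = (18 + 874)*(-9) = 892*(-9) = -8028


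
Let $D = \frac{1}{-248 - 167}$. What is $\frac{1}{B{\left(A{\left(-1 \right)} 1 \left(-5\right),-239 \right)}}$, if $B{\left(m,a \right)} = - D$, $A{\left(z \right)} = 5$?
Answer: $415$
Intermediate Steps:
$D = - \frac{1}{415}$ ($D = \frac{1}{-415} = - \frac{1}{415} \approx -0.0024096$)
$B{\left(m,a \right)} = \frac{1}{415}$ ($B{\left(m,a \right)} = \left(-1\right) \left(- \frac{1}{415}\right) = \frac{1}{415}$)
$\frac{1}{B{\left(A{\left(-1 \right)} 1 \left(-5\right),-239 \right)}} = \frac{1}{\frac{1}{415}} = 415$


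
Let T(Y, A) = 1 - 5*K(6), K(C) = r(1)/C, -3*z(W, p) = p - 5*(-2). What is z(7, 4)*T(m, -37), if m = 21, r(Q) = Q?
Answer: -7/9 ≈ -0.77778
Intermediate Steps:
z(W, p) = -10/3 - p/3 (z(W, p) = -(p - 5*(-2))/3 = -(p + 10)/3 = -(10 + p)/3 = -10/3 - p/3)
K(C) = 1/C
T(Y, A) = 1/6 (T(Y, A) = 1 - 5/6 = 1/6)
z(7, 4)*T(m, -37) = (-10/3 - 1/3*4)*(1/6) = (-10/3 - 4/3)*(1/6) = -14/3*1/6 = -7/9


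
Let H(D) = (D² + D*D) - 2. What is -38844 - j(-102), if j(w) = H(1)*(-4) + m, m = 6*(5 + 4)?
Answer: -38898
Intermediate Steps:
H(D) = -2 + 2*D² (H(D) = (D² + D²) - 2 = 2*D² - 2 = -2 + 2*D²)
m = 54 (m = 6*9 = 54)
j(w) = 54 (j(w) = (-2 + 2*1²)*(-4) + 54 = (-2 + 2*1)*(-4) + 54 = (-2 + 2)*(-4) + 54 = 0*(-4) + 54 = 0 + 54 = 54)
-38844 - j(-102) = -38844 - 1*54 = -38844 - 54 = -38898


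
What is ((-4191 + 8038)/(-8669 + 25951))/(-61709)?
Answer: -3847/1066454938 ≈ -3.6073e-6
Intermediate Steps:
((-4191 + 8038)/(-8669 + 25951))/(-61709) = (3847/17282)*(-1/61709) = -3847/1066454938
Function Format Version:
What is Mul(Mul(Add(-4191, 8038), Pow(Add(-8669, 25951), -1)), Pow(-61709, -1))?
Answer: Rational(-3847, 1066454938) ≈ -3.6073e-6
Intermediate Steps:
Mul(Mul(Add(-4191, 8038), Pow(Add(-8669, 25951), -1)), Pow(-61709, -1)) = Mul(Mul(3847, Pow(17282, -1)), Rational(-1, 61709)) = Mul(Mul(3847, Rational(1, 17282)), Rational(-1, 61709)) = Mul(Rational(3847, 17282), Rational(-1, 61709)) = Rational(-3847, 1066454938)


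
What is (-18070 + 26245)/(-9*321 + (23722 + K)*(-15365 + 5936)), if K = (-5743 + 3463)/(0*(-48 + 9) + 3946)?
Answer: -5376425/147101736337 ≈ -3.6549e-5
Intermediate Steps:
K = -1140/1973 (K = -2280/(0*(-39) + 3946) = -2280/(0 + 3946) = -2280/3946 = -2280*1/3946 = -1140/1973 ≈ -0.57780)
(-18070 + 26245)/(-9*321 + (23722 + K)*(-15365 + 5936)) = (-18070 + 26245)/(-9*321 + (23722 - 1140/1973)*(-15365 + 5936)) = 8175/(-2889 + (46802366/1973)*(-9429)) = 8175/(-2889 - 441299509014/1973) = 8175/(-441305209011/1973) = 8175*(-1973/441305209011) = -5376425/147101736337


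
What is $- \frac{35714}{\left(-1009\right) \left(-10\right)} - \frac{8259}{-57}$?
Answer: $\frac{13549602}{95855} \approx 141.36$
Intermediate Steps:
$- \frac{35714}{\left(-1009\right) \left(-10\right)} - \frac{8259}{-57} = - \frac{35714}{10090} - - \frac{2753}{19} = \left(-35714\right) \frac{1}{10090} + \frac{2753}{19} = - \frac{17857}{5045} + \frac{2753}{19} = \frac{13549602}{95855}$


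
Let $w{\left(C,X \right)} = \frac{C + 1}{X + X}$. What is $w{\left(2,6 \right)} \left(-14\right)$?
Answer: $- \frac{7}{2} \approx -3.5$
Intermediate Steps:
$w{\left(C,X \right)} = \frac{1 + C}{2 X}$
$w{\left(2,6 \right)} \left(-14\right) = \frac{1 + 2}{2 \cdot 6} \left(-14\right) = \frac{1}{2} \cdot \frac{1}{6} \cdot 3 \left(-14\right) = \frac{1}{4} \left(-14\right) = - \frac{7}{2}$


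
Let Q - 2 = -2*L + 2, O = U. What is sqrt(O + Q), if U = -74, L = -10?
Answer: 5*I*sqrt(2) ≈ 7.0711*I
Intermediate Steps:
O = -74
Q = 24 (Q = 2 + (-2*(-10) + 2) = 2 + (20 + 2) = 2 + 22 = 24)
sqrt(O + Q) = sqrt(-74 + 24) = sqrt(-50) = 5*I*sqrt(2)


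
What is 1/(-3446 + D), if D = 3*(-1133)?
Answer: -1/6845 ≈ -0.00014609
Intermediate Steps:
D = -3399
1/(-3446 + D) = 1/(-3446 - 3399) = 1/(-6845) = -1/6845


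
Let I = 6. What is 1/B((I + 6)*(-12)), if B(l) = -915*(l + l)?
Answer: 1/263520 ≈ 3.7948e-6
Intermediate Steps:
B(l) = -1830*l
1/B((I + 6)*(-12)) = 1/(-1830*(6 + 6)*(-12)) = 1/(-21960*(-12)) = 1/(-1830*(-144)) = 1/263520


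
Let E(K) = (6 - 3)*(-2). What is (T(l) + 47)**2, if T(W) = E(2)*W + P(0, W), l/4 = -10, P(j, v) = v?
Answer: 61009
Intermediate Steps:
l = -40 (l = 4*(-10) = -40)
E(K) = -6 (E(K) = 3*(-2) = -6)
T(W) = -5*W (T(W) = -6*W + W = -5*W)
(T(l) + 47)**2 = (-5*(-40) + 47)**2 = (200 + 47)**2 = 247**2 = 61009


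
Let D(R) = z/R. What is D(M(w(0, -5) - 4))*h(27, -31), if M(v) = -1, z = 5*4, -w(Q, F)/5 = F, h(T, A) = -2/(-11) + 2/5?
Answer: -128/11 ≈ -11.636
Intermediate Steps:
h(T, A) = 32/55 (h(T, A) = -2*(-1/11) + 2*(⅕) = 2/11 + ⅖ = 32/55)
w(Q, F) = -5*F
z = 20
D(R) = 20/R
D(M(w(0, -5) - 4))*h(27, -31) = (20/(-1))*(32/55) = (20*(-1))*(32/55) = -20*32/55 = -128/11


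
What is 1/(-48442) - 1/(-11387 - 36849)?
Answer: 103/1168324156 ≈ 8.8161e-8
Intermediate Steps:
1/(-48442) - 1/(-11387 - 36849) = -1/48442 - 1/(-48236) = -1/48442 - 1*(-1/48236) = -1/48442 + 1/48236 = 103/1168324156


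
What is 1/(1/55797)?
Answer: 55797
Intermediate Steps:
1/(1/55797) = 55797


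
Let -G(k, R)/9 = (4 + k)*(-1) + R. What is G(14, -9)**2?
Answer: 59049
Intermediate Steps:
G(k, R) = 36 - 9*R + 9*k (G(k, R) = -9*((4 + k)*(-1) + R) = -9*((-4 - k) + R) = -9*(-4 + R - k) = 36 - 9*R + 9*k)
G(14, -9)**2 = (36 - 9*(-9) + 9*14)**2 = (36 + 81 + 126)**2 = 243**2 = 59049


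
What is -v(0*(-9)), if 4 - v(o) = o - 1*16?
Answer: -20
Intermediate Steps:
v(o) = 20 - o (v(o) = 4 - (o - 1*16) = 4 - (o - 16) = 4 - (-16 + o) = 4 + (16 - o) = 20 - o)
-v(0*(-9)) = -(20 - 0*(-9)) = -(20 - 1*0) = -(20 + 0) = -1*20 = -20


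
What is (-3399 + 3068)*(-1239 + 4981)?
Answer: -1238602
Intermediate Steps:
(-3399 + 3068)*(-1239 + 4981) = -331*3742 = -1238602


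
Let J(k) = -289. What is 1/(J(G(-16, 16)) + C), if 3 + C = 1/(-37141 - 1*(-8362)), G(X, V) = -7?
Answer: -28779/8403469 ≈ -0.0034247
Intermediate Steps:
C = -86338/28779 (C = -3 + 1/(-37141 - 1*(-8362)) = -3 + 1/(-37141 + 8362) = -3 + 1/(-28779) = -3 - 1/28779 = -86338/28779 ≈ -3.0000)
1/(J(G(-16, 16)) + C) = 1/(-289 - 86338/28779) = 1/(-8403469/28779) = -28779/8403469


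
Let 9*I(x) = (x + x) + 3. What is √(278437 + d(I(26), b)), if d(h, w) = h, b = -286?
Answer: 2*√626497/3 ≈ 527.68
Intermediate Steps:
I(x) = ⅓ + 2*x/9 (I(x) = ((x + x) + 3)/9 = (2*x + 3)/9 = (3 + 2*x)/9 = ⅓ + 2*x/9)
√(278437 + d(I(26), b)) = √(278437 + (⅓ + (2/9)*26)) = √(278437 + (⅓ + 52/9)) = √(278437 + 55/9) = √(2505988/9) = 2*√626497/3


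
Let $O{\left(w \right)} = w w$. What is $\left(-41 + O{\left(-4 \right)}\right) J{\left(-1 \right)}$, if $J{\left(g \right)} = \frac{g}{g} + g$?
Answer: $0$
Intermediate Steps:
$O{\left(w \right)} = w^{2}$
$J{\left(g \right)} = 1 + g$
$\left(-41 + O{\left(-4 \right)}\right) J{\left(-1 \right)} = \left(-41 + \left(-4\right)^{2}\right) \left(1 - 1\right) = \left(-41 + 16\right) 0 = \left(-25\right) 0 = 0$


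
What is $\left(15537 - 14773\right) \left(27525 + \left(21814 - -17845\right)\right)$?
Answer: $51328576$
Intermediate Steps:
$\left(15537 - 14773\right) \left(27525 + \left(21814 - -17845\right)\right) = 764 \left(27525 + \left(21814 + 17845\right)\right) = 764 \left(27525 + 39659\right) = 764 \cdot 67184 = 51328576$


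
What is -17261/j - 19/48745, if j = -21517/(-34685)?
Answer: -29183523938648/1048846165 ≈ -27824.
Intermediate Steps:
j = 21517/34685 (j = -21517*(-1/34685) = 21517/34685 ≈ 0.62035)
-17261/j - 19/48745 = -17261/21517/34685 - 19/48745 = -17261*34685/21517 - 19*1/48745 = -598697785/21517 - 19/48745 = -29183523938648/1048846165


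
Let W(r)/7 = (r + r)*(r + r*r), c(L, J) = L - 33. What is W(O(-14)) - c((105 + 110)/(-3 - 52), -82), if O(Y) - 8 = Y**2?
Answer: 1313817526/11 ≈ 1.1944e+8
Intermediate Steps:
c(L, J) = -33 + L
O(Y) = 8 + Y**2
W(r) = 14*r*(r + r**2) (W(r) = 7*((r + r)*(r + r*r)) = 7*((2*r)*(r + r**2)) = 7*(2*r*(r + r**2)) = 14*r*(r + r**2))
W(O(-14)) - c((105 + 110)/(-3 - 52), -82) = 14*(8 + (-14)**2)**2*(1 + (8 + (-14)**2)) - (-33 + (105 + 110)/(-3 - 52)) = 14*(8 + 196)**2*(1 + (8 + 196)) - (-33 + 215/(-55)) = 14*204**2*(1 + 204) - (-33 + 215*(-1/55)) = 14*41616*205 - (-33 - 43/11) = 119437920 - 1*(-406/11) = 119437920 + 406/11 = 1313817526/11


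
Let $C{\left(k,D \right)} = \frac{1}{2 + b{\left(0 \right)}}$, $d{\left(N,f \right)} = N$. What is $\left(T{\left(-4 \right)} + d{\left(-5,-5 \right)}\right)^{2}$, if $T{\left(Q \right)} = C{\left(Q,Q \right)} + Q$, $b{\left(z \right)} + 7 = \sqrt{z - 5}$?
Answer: $\frac{828 \sqrt{5} + 1711 i}{10 \left(\sqrt{5} + 2 i\right)} \approx 84.022 + 1.3665 i$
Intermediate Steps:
$b{\left(z \right)} = -7 + \sqrt{-5 + z}$ ($b{\left(z \right)} = -7 + \sqrt{z - 5} = -7 + \sqrt{-5 + z}$)
$C{\left(k,D \right)} = \frac{1}{-5 + i \sqrt{5}}$ ($C{\left(k,D \right)} = \frac{1}{2 - \left(7 - \sqrt{-5 + 0}\right)} = \frac{1}{2 - \left(7 - \sqrt{-5}\right)} = \frac{1}{2 - \left(7 - i \sqrt{5}\right)} = \frac{1}{-5 + i \sqrt{5}}$)
$T{\left(Q \right)} = - \frac{1}{6} + Q - \frac{i \sqrt{5}}{30}$ ($T{\left(Q \right)} = \left(- \frac{1}{6} - \frac{i \sqrt{5}}{30}\right) + Q = - \frac{1}{6} + Q - \frac{i \sqrt{5}}{30}$)
$\left(T{\left(-4 \right)} + d{\left(-5,-5 \right)}\right)^{2} = \left(\left(- \frac{1}{6} - 4 - \frac{i \sqrt{5}}{30}\right) - 5\right)^{2} = \left(\left(- \frac{25}{6} - \frac{i \sqrt{5}}{30}\right) - 5\right)^{2} = \left(- \frac{55}{6} - \frac{i \sqrt{5}}{30}\right)^{2}$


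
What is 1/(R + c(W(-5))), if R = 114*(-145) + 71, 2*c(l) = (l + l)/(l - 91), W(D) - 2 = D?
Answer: -94/1547143 ≈ -6.0757e-5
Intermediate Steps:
W(D) = 2 + D
c(l) = l/(-91 + l) (c(l) = ((l + l)/(l - 91))/2 = ((2*l)/(-91 + l))/2 = (2*l/(-91 + l))/2 = l/(-91 + l))
R = -16459 (R = -16530 + 71 = -16459)
1/(R + c(W(-5))) = 1/(-16459 + (2 - 5)/(-91 + (2 - 5))) = 1/(-16459 - 3/(-91 - 3)) = 1/(-16459 - 3/(-94)) = 1/(-16459 - 3*(-1/94)) = 1/(-16459 + 3/94) = 1/(-1547143/94) = -94/1547143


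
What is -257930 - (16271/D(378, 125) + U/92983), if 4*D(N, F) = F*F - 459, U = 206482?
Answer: -181868478261562/705090089 ≈ -2.5794e+5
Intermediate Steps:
D(N, F) = -459/4 + F²/4 (D(N, F) = (F*F - 459)/4 = (F² - 459)/4 = (-459 + F²)/4 = -459/4 + F²/4)
-257930 - (16271/D(378, 125) + U/92983) = -257930 - (16271/(-459/4 + (¼)*125²) + 206482/92983) = -257930 - (16271/(-459/4 + (¼)*15625) + 206482*(1/92983)) = -257930 - (16271/(-459/4 + 15625/4) + 206482/92983) = -257930 - (16271/(7583/2) + 206482/92983) = -257930 - (16271*(2/7583) + 206482/92983) = -257930 - (32542/7583 + 206482/92983) = -257930 - 1*4591605792/705090089 = -257930 - 4591605792/705090089 = -181868478261562/705090089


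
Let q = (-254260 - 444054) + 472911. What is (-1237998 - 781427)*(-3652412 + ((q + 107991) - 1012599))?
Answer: 9657744566775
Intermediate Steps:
q = -225403 (q = -698314 + 472911 = -225403)
(-1237998 - 781427)*(-3652412 + ((q + 107991) - 1012599)) = (-1237998 - 781427)*(-3652412 + ((-225403 + 107991) - 1012599)) = -2019425*(-3652412 + (-117412 - 1012599)) = -2019425*(-3652412 - 1130011) = -2019425*(-4782423) = 9657744566775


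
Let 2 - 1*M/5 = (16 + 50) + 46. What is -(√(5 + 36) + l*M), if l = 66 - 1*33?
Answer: 18150 - √41 ≈ 18144.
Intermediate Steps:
l = 33 (l = 66 - 33 = 33)
M = -550 (M = 10 - 5*((16 + 50) + 46) = 10 - 5*(66 + 46) = 10 - 5*112 = 10 - 560 = -550)
-(√(5 + 36) + l*M) = -(√(5 + 36) + 33*(-550)) = -(√41 - 18150) = -(-18150 + √41) = 18150 - √41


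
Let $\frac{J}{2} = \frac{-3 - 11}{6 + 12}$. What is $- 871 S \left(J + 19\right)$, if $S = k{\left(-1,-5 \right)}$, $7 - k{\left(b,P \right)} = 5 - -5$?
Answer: $\frac{136747}{3} \approx 45582.0$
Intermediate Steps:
$J = - \frac{14}{9}$ ($J = 2 \frac{-3 - 11}{6 + 12} = 2 \left(- \frac{14}{18}\right) = 2 \left(\left(-14\right) \frac{1}{18}\right) = 2 \left(- \frac{7}{9}\right) = - \frac{14}{9} \approx -1.5556$)
$k{\left(b,P \right)} = -3$ ($k{\left(b,P \right)} = 7 - \left(5 - -5\right) = 7 - \left(5 + 5\right) = 7 - 10 = -3$)
$S = -3$
$- 871 S \left(J + 19\right) = - 871 \left(- 3 \left(- \frac{14}{9} + 19\right)\right) = - 871 \left(\left(-3\right) \frac{157}{9}\right) = \left(-871\right) \left(- \frac{157}{3}\right) = \frac{136747}{3}$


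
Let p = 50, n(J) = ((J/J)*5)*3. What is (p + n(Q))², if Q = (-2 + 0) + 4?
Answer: 4225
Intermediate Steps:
Q = 2 (Q = -2 + 4 = 2)
n(J) = 15 (n(J) = (1*5)*3 = 5*3 = 15)
(p + n(Q))² = (50 + 15)² = 65² = 4225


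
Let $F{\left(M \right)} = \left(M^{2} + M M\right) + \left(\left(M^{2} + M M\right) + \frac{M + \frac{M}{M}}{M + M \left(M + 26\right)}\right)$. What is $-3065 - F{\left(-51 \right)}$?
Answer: $- \frac{8243003}{612} \approx -13469.0$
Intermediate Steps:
$F{\left(M \right)} = 4 M^{2} + \frac{1 + M}{M + M \left(26 + M\right)}$ ($F{\left(M \right)} = \left(M^{2} + M^{2}\right) + \left(\left(M^{2} + M^{2}\right) + \frac{M + 1}{M + M \left(26 + M\right)}\right) = 2 M^{2} + \left(2 M^{2} + \frac{1 + M}{M + M \left(26 + M\right)}\right) = 4 M^{2} + \frac{1 + M}{M + M \left(26 + M\right)}$)
$-3065 - F{\left(-51 \right)} = -3065 - \frac{1 - 51 + 4 \left(-51\right)^{4} + 108 \left(-51\right)^{3}}{\left(-51\right) \left(27 - 51\right)} = -3065 - - \frac{1 - 51 + 4 \cdot 6765201 + 108 \left(-132651\right)}{51 \left(-24\right)} = -3065 - \left(- \frac{1}{51}\right) \left(- \frac{1}{24}\right) \left(1 - 51 + 27060804 - 14326308\right) = -3065 - \left(- \frac{1}{51}\right) \left(- \frac{1}{24}\right) 12734446 = -3065 - \frac{6367223}{612} = - \frac{8243003}{612}$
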